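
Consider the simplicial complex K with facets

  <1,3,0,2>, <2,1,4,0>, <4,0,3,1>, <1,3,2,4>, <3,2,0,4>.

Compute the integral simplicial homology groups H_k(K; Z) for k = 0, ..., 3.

Order the vertices as 0 < 1 < 2 < 3 < 4. Listing each simplex with vertices in this order, K has dimension 3 with simplices:

  0-simplices (5): [0], [1], [2], [3], [4]
  1-simplices (10): [0,1], [0,2], [0,3], [0,4], [1,2], [1,3], [1,4], [2,3], [2,4], [3,4]
  2-simplices (10): [0,1,2], [0,1,3], [0,1,4], [0,2,3], [0,2,4], [0,3,4], [1,2,3], [1,2,4], [1,3,4], [2,3,4]
  3-simplices (5): [0,1,2,3], [0,1,2,4], [0,1,3,4], [0,2,3,4], [1,2,3,4]

Hence C_0 ≅ Z^5, C_1 ≅ Z^10, C_2 ≅ Z^10, C_3 ≅ Z^5.

The boundary map ∂_1: C_1 → C_0 maps an edge to its endpoints' difference, ∂[p,q] = q − p. For instance
  ∂[3,4] = [4] − [3].
The resulting 5×10 matrix has rank 4, and its Smith normal form has invariant factors (1,1,1,1).

Boundary ∂_2: C_2 → C_1 sends each 2-simplex [p,q,r] to [q,r] − [p,r] + [p,q]. For instance
  ∂[2,3,4] = [3,4] − [2,4] + [2,3],
  ∂[0,1,3] = [1,3] − [0,3] + [0,1].
This gives a 10×10 integer matrix of rank 6; reducing to Smith normal form yields diagonal entries (1,1,1,1,1,1).

∂_3: C_3 → C_2 sends each 3-simplex σ to the alternating sum Σ_i (−1)^i (σ with its i-th vertex removed). For instance
  ∂[0,1,2,3] = [1,2,3] − [0,2,3] + [0,1,3] − [0,1,2],
  ∂[0,2,3,4] = [2,3,4] − [0,3,4] + [0,2,4] − [0,2,3].
This gives a 10×5 integer matrix of rank 4; reducing to Smith normal form yields diagonal entries (1,1,1,1).

Now H_k = ker ∂_k / im ∂_{k+1}, so:

  H_0: rank C_0 − rank ∂_1 = 5 − 4 = 1, and the invariant factors of ∂_1 are all 1, so H_0 = Z.
  H_1: rank ker ∂_1 − rank ∂_2 = (10 − 4) − 6 = 0, and the invariant factors of ∂_2 are all 1, so H_1 = 0.
  H_2: rank ker ∂_2 − rank ∂_3 = (10 − 6) − 4 = 0, and the invariant factors of ∂_3 are all 1, so H_2 = 0.
  H_3: rank ker ∂_3 − rank ∂_4 = (5 − 4) − 0 = 1, and there is no ∂_4, so H_3 = Z.

As a check, the Euler characteristic is 5 − 10 + 10 − 5 = 0, which agrees with 1 − 0 + 0 − 1 = 0.

H_0 = Z,  H_1 = 0,  H_2 = 0,  H_3 = Z.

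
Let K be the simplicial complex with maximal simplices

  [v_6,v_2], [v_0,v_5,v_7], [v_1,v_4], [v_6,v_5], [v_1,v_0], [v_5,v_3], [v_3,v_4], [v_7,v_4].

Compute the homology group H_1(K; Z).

Take the total order v_0 < v_1 < v_2 < v_3 < v_4 < v_5 < v_6 < v_7 on the vertex set. Then K (dimension 2) consists of the simplices:

  0-simplices (8): [v_0], [v_1], [v_2], [v_3], [v_4], [v_5], [v_6], [v_7]
  1-simplices (10): [v_0,v_1], [v_0,v_5], [v_0,v_7], [v_1,v_4], [v_2,v_6], [v_3,v_4], [v_3,v_5], [v_4,v_7], [v_5,v_6], [v_5,v_7]
  2-simplices (1): [v_0,v_5,v_7]

giving chain groups C_0 ≅ Z^8, C_1 ≅ Z^10, C_2 ≅ Z^1.

The boundary map ∂_1: C_1 → C_0 sends each edge [p,q] (with p < q) to q − p.
The resulting 8×10 matrix has rank 7, and its Smith normal form has invariant factors (1,1,1,1,1,1,1).

Boundary ∂_2: C_2 → C_1 maps a triangle to the signed sum of its edges. For instance
  ∂[v_0,v_5,v_7] = [v_5,v_7] − [v_0,v_7] + [v_0,v_5].
The 10×1 boundary matrix has rank 1 and Smith normal form diag(1).

Reading off H_k = ker ∂_k / im ∂_{k+1}:

  H_1: rank ker ∂_1 − rank ∂_2 = (10 − 7) − 1 = 2, and the invariant factors of ∂_2 are all 1, so H_1 = Z^2.

H_1 = Z^2.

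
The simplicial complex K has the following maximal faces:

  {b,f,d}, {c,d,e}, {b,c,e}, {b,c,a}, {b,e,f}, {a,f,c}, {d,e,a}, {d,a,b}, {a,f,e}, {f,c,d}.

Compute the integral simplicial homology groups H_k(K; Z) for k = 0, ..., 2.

Order the vertices as a < b < c < d < e < f. Listing each simplex with vertices in this order, K has dimension 2 with simplices:

  0-simplices (6): a, b, c, d, e, f
  1-simplices (15): ab, ac, ad, ae, af, bc, bd, be, bf, cd, ce, cf, de, df, ef
  2-simplices (10): abc, abd, acf, ade, aef, bce, bdf, bef, cde, cdf

so the chain groups are C_0 ≅ Z^6, C_1 ≅ Z^15, C_2 ≅ Z^10.

The boundary map ∂_1: C_1 → C_0 sends each edge [p,q] (with p < q) to q − p. For instance
  ∂ef = f − e.
This gives a 6×15 integer matrix of rank 5; reducing to Smith normal form yields diagonal entries (1,1,1,1,1).

∂_2: C_2 → C_1 acts by ∂[p,q,r] = [q,r] − [p,r] + [p,q]. For instance
  ∂abd = bd − ad + ab,
  ∂cde = de − ce + cd.
As a 15×10 matrix over Z this has rank 10, with invariant factors (1,1,1,1,1,1,1,1,1,2).

Computing H_k = (kernel of ∂_k) / (image of ∂_{k+1}):

  H_0: rank C_0 − rank ∂_1 = 6 − 5 = 1, and the invariant factors of ∂_1 are all 1, so H_0 ≅ Z.
  H_1: rank ker ∂_1 − rank ∂_2 = (15 − 5) − 10 = 0, and ∂_2 has invariant factor 2 > 1, so H_1 ≅ Z/2.
  H_2: rank ker ∂_2 − rank ∂_3 = (10 − 10) − 0 = 0, and there is no ∂_3, so H_2 ≅ 0.

H_0 ≅ Z,  H_1 ≅ Z/2,  H_2 = 0.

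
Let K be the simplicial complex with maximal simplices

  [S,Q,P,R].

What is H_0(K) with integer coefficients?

H_0 ≅ Z.

Fix the vertex order P < Q < R < S and write every simplex with vertices in increasing order. Then dim K = 3 and the simplices of K are:

  0-simplices (4): P, Q, R, S
  1-simplices (6): PQ, PR, PS, QR, QS, RS
  2-simplices (4): PQR, PQS, PRS, QRS
  3-simplices (1): PQRS

so the chain groups are C_0 ≅ Z^4, C_1 ≅ Z^6, C_2 ≅ Z^4, C_3 ≅ Z^1.

∂_1: C_1 → C_0 maps an edge to its endpoints' difference, ∂[p,q] = q − p.
The 4×6 boundary matrix has rank 3 and Smith normal form diag(1,1,1).

∂_2: C_2 → C_1 acts by ∂[p,q,r] = [q,r] − [p,r] + [p,q]. For instance
  ∂QRS = RS − QS + QR,
  ∂PQR = QR − PR + PQ.
The resulting 6×4 matrix has rank 3, and its Smith normal form has invariant factors (1,1,1).

Boundary ∂_3: C_3 → C_2 sends each 3-simplex σ to the alternating sum Σ_i (−1)^i (σ with its i-th vertex removed). For instance
  ∂PQRS = QRS − PRS + PQS − PQR.
The resulting 4×1 matrix has rank 1, and its Smith normal form has invariant factors (1).

From H_k ≅ ker(∂_k) / im(∂_{k+1}) we obtain:

  H_0: rank C_0 − rank ∂_1 = 4 − 3 = 1, and the invariant factors of ∂_1 are all 1, so H_0 ≅ Z.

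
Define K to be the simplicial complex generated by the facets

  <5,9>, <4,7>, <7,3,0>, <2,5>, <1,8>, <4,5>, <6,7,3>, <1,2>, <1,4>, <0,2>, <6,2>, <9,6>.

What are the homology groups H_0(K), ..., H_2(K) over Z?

H_0 ≅ Z,  H_1 ≅ Z^4,  H_2 = 0.

K has 10 vertices, 15 edges, 2 triangles.
rank ∂_0 = 0, rank ∂_1 = 9 ⇒ b_0 = 10 − 0 − 9 = 1; all invariant factors of ∂_1 are 1 so no torsion. So H_0 = Z.
rank ∂_1 = 9, rank ∂_2 = 2 ⇒ b_1 = 15 − 9 − 2 = 4; all invariant factors of ∂_2 are 1 so no torsion. So H_1 = Z^4.
rank ∂_2 = 2, rank ∂_3 = 0 ⇒ b_2 = 2 − 2 − 0 = 0. So H_2 = 0.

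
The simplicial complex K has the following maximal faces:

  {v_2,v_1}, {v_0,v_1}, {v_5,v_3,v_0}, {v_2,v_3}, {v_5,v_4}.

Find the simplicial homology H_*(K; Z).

We work with the vertex ordering v_0 < v_1 < v_2 < v_3 < v_4 < v_5. The simplices of K, each written with vertices in increasing order, are:

  0-simplices (6): [v_0], [v_1], [v_2], [v_3], [v_4], [v_5]
  1-simplices (7): [v_0,v_1], [v_0,v_3], [v_0,v_5], [v_1,v_2], [v_2,v_3], [v_3,v_5], [v_4,v_5]
  2-simplices (1): [v_0,v_3,v_5]

giving chain groups C_0 ≅ Z^6, C_1 ≅ Z^7, C_2 ≅ Z^1.

∂_1: C_1 → C_0 is given by ∂[p,q] = [q] − [p]. For instance
  ∂[v_3,v_5] = [v_5] − [v_3].
This gives a 6×7 integer matrix of rank 5; reducing to Smith normal form yields diagonal entries (1,1,1,1,1).

Boundary ∂_2: C_2 → C_1 sends each 2-simplex [p,q,r] to [q,r] − [p,r] + [p,q]. For instance
  ∂[v_0,v_3,v_5] = [v_3,v_5] − [v_0,v_5] + [v_0,v_3].
As a 7×1 matrix over Z this has rank 1, with invariant factors (1).

Reading off H_k = ker ∂_k / im ∂_{k+1}:

  H_0: rank C_0 − rank ∂_1 = 6 − 5 = 1, and the invariant factors of ∂_1 are all 1, so H_0 = Z.
  H_1: rank ker ∂_1 − rank ∂_2 = (7 − 5) − 1 = 1, and the invariant factors of ∂_2 are all 1, so H_1 = Z.
  H_2: rank ker ∂_2 − rank ∂_3 = (1 − 1) − 0 = 0, and there is no ∂_3, so H_2 = 0.

H_0 ≅ Z,  H_1 ≅ Z,  H_2 = 0.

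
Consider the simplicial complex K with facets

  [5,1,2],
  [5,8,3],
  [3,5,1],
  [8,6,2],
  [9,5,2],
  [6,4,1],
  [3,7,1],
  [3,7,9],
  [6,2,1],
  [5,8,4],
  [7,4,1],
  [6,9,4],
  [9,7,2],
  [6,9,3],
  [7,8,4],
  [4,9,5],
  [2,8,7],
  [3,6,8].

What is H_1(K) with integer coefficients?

Take the total order 1 < 2 < 3 < 4 < 5 < 6 < 7 < 8 < 9 on the vertex set. Then K (dimension 2) consists of the simplices:

  0-simplices (9): [1], [2], [3], [4], [5], [6], [7], [8], [9]
  1-simplices (27): (27 of them)
  2-simplices (18): [1,2,5], [1,2,6], [1,3,5], [1,3,7], [1,4,6], [1,4,7], [2,5,9], [2,6,8], [2,7,8], [2,7,9], [3,5,8], [3,6,8], [3,6,9], [3,7,9], [4,5,8], [4,5,9], [4,6,9], [4,7,8]

so the chain groups are C_0 ≅ Z^9, C_1 ≅ Z^27, C_2 ≅ Z^18.

The boundary map ∂_1: C_1 → C_0 is given by ∂[p,q] = [q] − [p]. For instance
  ∂[3,7] = [7] − [3].
As a 9×27 matrix over Z this has rank 8, with invariant factors (1,1,1,1,1,1,1,1).

The boundary map ∂_2: C_2 → C_1 acts by ∂[p,q,r] = [q,r] − [p,r] + [p,q]. For instance
  ∂[2,7,8] = [7,8] − [2,8] + [2,7],
  ∂[3,6,9] = [6,9] − [3,9] + [3,6].
This gives a 27×18 integer matrix of rank 17; reducing to Smith normal form yields diagonal entries (1,1,1,1,1,1,1,1,1,1,1,1,1,1,1,1,1).

From H_k ≅ ker(∂_k) / im(∂_{k+1}) we obtain:

  H_1: rank ker ∂_1 − rank ∂_2 = (27 − 8) − 17 = 2, and the invariant factors of ∂_2 are all 1, so H_1 = Z^2.

(K is a triangulation of the torus T^2.)

H_1 ≅ Z^2.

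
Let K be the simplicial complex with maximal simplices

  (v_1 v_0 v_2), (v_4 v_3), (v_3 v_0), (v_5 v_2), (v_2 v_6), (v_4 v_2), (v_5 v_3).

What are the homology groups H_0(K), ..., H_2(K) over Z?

H_0 = Z,  H_1 = Z^2,  H_2 = 0.

Take the total order v_0 < v_1 < v_2 < v_3 < v_4 < v_5 < v_6 on the vertex set. Then K (dimension 2) consists of the simplices:

  0-simplices (7): [v_0], [v_1], [v_2], [v_3], [v_4], [v_5], [v_6]
  1-simplices (9): [v_0,v_1], [v_0,v_2], [v_0,v_3], [v_1,v_2], [v_2,v_4], [v_2,v_5], [v_2,v_6], [v_3,v_4], [v_3,v_5]
  2-simplices (1): [v_0,v_1,v_2]

Hence C_0 ≅ Z^7, C_1 ≅ Z^9, C_2 ≅ Z^1.

The boundary map ∂_1: C_1 → C_0 is given by ∂[p,q] = [q] − [p].
As a 7×9 matrix over Z this has rank 6, with invariant factors (1,1,1,1,1,1).

∂_2: C_2 → C_1 acts by ∂[p,q,r] = [q,r] − [p,r] + [p,q]. For instance
  ∂[v_0,v_1,v_2] = [v_1,v_2] − [v_0,v_2] + [v_0,v_1].
As a 9×1 matrix over Z this has rank 1, with invariant factors (1).

Reading off H_k = ker ∂_k / im ∂_{k+1}:

  H_0: rank C_0 − rank ∂_1 = 7 − 6 = 1, and the invariant factors of ∂_1 are all 1, so H_0 = Z.
  H_1: rank ker ∂_1 − rank ∂_2 = (9 − 6) − 1 = 2, and the invariant factors of ∂_2 are all 1, so H_1 = Z^2.
  H_2: rank ker ∂_2 − rank ∂_3 = (1 − 1) − 0 = 0, and there is no ∂_3, so H_2 = 0.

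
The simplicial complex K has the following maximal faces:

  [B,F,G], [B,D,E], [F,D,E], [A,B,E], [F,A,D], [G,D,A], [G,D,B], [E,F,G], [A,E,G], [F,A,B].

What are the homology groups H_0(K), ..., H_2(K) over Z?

Order the vertices as A < B < D < E < F < G. Listing each simplex with vertices in this order, K has dimension 2 with simplices:

  0-simplices (6): A, B, D, E, F, G
  1-simplices (15): AB, AD, AE, AF, AG, BD, BE, BF, BG, DE, DF, DG, EF, EG, FG
  2-simplices (10): ABE, ABF, ADF, ADG, AEG, BDE, BDG, BFG, DEF, EFG

giving chain groups C_0 ≅ Z^6, C_1 ≅ Z^15, C_2 ≅ Z^10.

Boundary ∂_1: C_1 → C_0 is given by ∂[p,q] = [q] − [p].
The 6×15 boundary matrix has rank 5 and Smith normal form diag(1,1,1,1,1).

The boundary map ∂_2: C_2 → C_1 acts by ∂[p,q,r] = [q,r] − [p,r] + [p,q]. For instance
  ∂ADF = DF − AF + AD,
  ∂ABF = BF − AF + AB.
This gives a 15×10 integer matrix of rank 10; reducing to Smith normal form yields diagonal entries (1,1,1,1,1,1,1,1,1,2).

Computing H_k = (kernel of ∂_k) / (image of ∂_{k+1}):

  H_0: rank C_0 − rank ∂_1 = 6 − 5 = 1, and the invariant factors of ∂_1 are all 1, so H_0 ≅ Z.
  H_1: rank ker ∂_1 − rank ∂_2 = (15 − 5) − 10 = 0, and ∂_2 has invariant factor 2 > 1, so H_1 ≅ Z/2.
  H_2: rank ker ∂_2 − rank ∂_3 = (10 − 10) − 0 = 0, and there is no ∂_3, so H_2 ≅ 0.

As a check, the Euler characteristic is 6 − 15 + 10 = 1, which agrees with 1 − 0 + 0 = 1.

H_0 = Z,  H_1 = Z/2,  H_2 = 0.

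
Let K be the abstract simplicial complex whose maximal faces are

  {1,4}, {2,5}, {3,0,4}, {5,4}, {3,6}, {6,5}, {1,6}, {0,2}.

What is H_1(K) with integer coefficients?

H_1 = Z^3.

Fix the vertex order 0 < 1 < 2 < 3 < 4 < 5 < 6 and write every simplex with vertices in increasing order. Then dim K = 2 and the simplices of K are:

  0-simplices (7): [0], [1], [2], [3], [4], [5], [6]
  1-simplices (10): [0,2], [0,3], [0,4], [1,4], [1,6], [2,5], [3,4], [3,6], [4,5], [5,6]
  2-simplices (1): [0,3,4]

giving chain groups C_0 ≅ Z^7, C_1 ≅ Z^10, C_2 ≅ Z^1.

∂_1: C_1 → C_0 maps an edge to its endpoints' difference, ∂[p,q] = q − p.
This gives a 7×10 integer matrix of rank 6; reducing to Smith normal form yields diagonal entries (1,1,1,1,1,1).

Boundary ∂_2: C_2 → C_1 acts by ∂[p,q,r] = [q,r] − [p,r] + [p,q]. For instance
  ∂[0,3,4] = [3,4] − [0,4] + [0,3].
The 10×1 boundary matrix has rank 1 and Smith normal form diag(1).

Now H_k = ker ∂_k / im ∂_{k+1}, so:

  H_1: rank ker ∂_1 − rank ∂_2 = (10 − 6) − 1 = 3, and the invariant factors of ∂_2 are all 1, so H_1 ≅ Z^3.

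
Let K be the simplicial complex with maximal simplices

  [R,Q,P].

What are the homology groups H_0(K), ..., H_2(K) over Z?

H_0 ≅ Z,  H_1 = 0,  H_2 = 0.

We work with the vertex ordering P < Q < R. The simplices of K, each written with vertices in increasing order, are:

  0-simplices (3): P, Q, R
  1-simplices (3): PQ, PR, QR
  2-simplices (1): PQR

giving chain groups C_0 ≅ Z^3, C_1 ≅ Z^3, C_2 ≅ Z^1.

Boundary ∂_1: C_1 → C_0 sends each edge [p,q] (with p < q) to q − p.
This gives a 3×3 integer matrix of rank 2; reducing to Smith normal form yields diagonal entries (1,1).

The boundary map ∂_2: C_2 → C_1 acts by ∂[p,q,r] = [q,r] − [p,r] + [p,q]. For instance
  ∂PQR = QR − PR + PQ.
The 3×1 boundary matrix has rank 1 and Smith normal form diag(1).

Reading off H_k = ker ∂_k / im ∂_{k+1}:

  H_0: rank C_0 − rank ∂_1 = 3 − 2 = 1, and the invariant factors of ∂_1 are all 1, so H_0 = Z.
  H_1: rank ker ∂_1 − rank ∂_2 = (3 − 2) − 1 = 0, and the invariant factors of ∂_2 are all 1, so H_1 = 0.
  H_2: rank ker ∂_2 − rank ∂_3 = (1 − 1) − 0 = 0, and there is no ∂_3, so H_2 = 0.

(K is a triangulation of the 2-simplex.)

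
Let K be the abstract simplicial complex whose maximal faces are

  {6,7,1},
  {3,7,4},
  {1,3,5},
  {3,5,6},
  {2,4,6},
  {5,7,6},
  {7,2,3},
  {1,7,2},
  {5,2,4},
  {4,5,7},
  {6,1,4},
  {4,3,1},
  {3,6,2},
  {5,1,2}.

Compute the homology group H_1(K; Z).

H_1 ≅ Z^2.

K has 7 vertices, 21 edges, 14 triangles.
rank ∂_1 = 6, rank ∂_2 = 13 ⇒ b_1 = 21 − 6 − 13 = 2; all invariant factors of ∂_2 are 1 so no torsion. So H_1 = Z^2.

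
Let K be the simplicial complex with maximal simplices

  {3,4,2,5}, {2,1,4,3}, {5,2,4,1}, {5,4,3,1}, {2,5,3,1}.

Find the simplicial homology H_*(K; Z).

H_0 = Z,  H_1 = 0,  H_2 = 0,  H_3 = Z.

Fix the vertex order 1 < 2 < 3 < 4 < 5 and write every simplex with vertices in increasing order. Then dim K = 3 and the simplices of K are:

  0-simplices (5): [1], [2], [3], [4], [5]
  1-simplices (10): [1,2], [1,3], [1,4], [1,5], [2,3], [2,4], [2,5], [3,4], [3,5], [4,5]
  2-simplices (10): [1,2,3], [1,2,4], [1,2,5], [1,3,4], [1,3,5], [1,4,5], [2,3,4], [2,3,5], [2,4,5], [3,4,5]
  3-simplices (5): [1,2,3,4], [1,2,3,5], [1,2,4,5], [1,3,4,5], [2,3,4,5]

Hence C_0 ≅ Z^5, C_1 ≅ Z^10, C_2 ≅ Z^10, C_3 ≅ Z^5.

∂_1: C_1 → C_0 sends each edge [p,q] (with p < q) to q − p. For instance
  ∂[1,3] = [3] − [1].
The resulting 5×10 matrix has rank 4, and its Smith normal form has invariant factors (1,1,1,1).

∂_2: C_2 → C_1 sends each 2-simplex [p,q,r] to [q,r] − [p,r] + [p,q]. For instance
  ∂[1,3,5] = [3,5] − [1,5] + [1,3],
  ∂[2,3,4] = [3,4] − [2,4] + [2,3].
As a 10×10 matrix over Z this has rank 6, with invariant factors (1,1,1,1,1,1).

Boundary ∂_3: C_3 → C_2 sends each 3-simplex σ to the alternating sum Σ_i (−1)^i (σ with its i-th vertex removed). For instance
  ∂[1,2,4,5] = [2,4,5] − [1,4,5] + [1,2,5] − [1,2,4],
  ∂[1,2,3,4] = [2,3,4] − [1,3,4] + [1,2,4] − [1,2,3].
This gives a 10×5 integer matrix of rank 4; reducing to Smith normal form yields diagonal entries (1,1,1,1).

From H_k ≅ ker(∂_k) / im(∂_{k+1}) we obtain:

  H_0: rank C_0 − rank ∂_1 = 5 − 4 = 1, and the invariant factors of ∂_1 are all 1, so H_0 ≅ Z.
  H_1: rank ker ∂_1 − rank ∂_2 = (10 − 4) − 6 = 0, and the invariant factors of ∂_2 are all 1, so H_1 ≅ 0.
  H_2: rank ker ∂_2 − rank ∂_3 = (10 − 6) − 4 = 0, and the invariant factors of ∂_3 are all 1, so H_2 ≅ 0.
  H_3: rank ker ∂_3 − rank ∂_4 = (5 − 4) − 0 = 1, and there is no ∂_4, so H_3 ≅ Z.

(K is a triangulation of the 3-sphere S^3.)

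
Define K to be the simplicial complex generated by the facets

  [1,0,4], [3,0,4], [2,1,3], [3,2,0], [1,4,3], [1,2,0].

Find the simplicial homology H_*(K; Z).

K has 5 vertices, 9 edges, 6 triangles.
rank ∂_0 = 0, rank ∂_1 = 4 ⇒ b_0 = 5 − 0 − 4 = 1; all invariant factors of ∂_1 are 1 so no torsion. So H_0 ≅ Z.
rank ∂_1 = 4, rank ∂_2 = 5 ⇒ b_1 = 9 − 4 − 5 = 0; all invariant factors of ∂_2 are 1 so no torsion. So H_1 ≅ 0.
rank ∂_2 = 5, rank ∂_3 = 0 ⇒ b_2 = 6 − 5 − 0 = 1. So H_2 ≅ Z.

H_0 = Z,  H_1 = 0,  H_2 = Z.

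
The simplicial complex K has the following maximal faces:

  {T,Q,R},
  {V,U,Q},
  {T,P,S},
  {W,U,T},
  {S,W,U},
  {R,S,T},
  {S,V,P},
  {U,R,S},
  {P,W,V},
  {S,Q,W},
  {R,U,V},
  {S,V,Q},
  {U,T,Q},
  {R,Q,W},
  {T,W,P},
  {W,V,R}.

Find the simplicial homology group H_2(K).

H_2 = Z.

Take the total order P < Q < R < S < T < U < V < W on the vertex set. Then K (dimension 2) consists of the simplices:

  0-simplices (8): P, Q, R, S, T, U, V, W
  1-simplices (24): PS, PT, PV, PW, QR, QS, QT, QU, QV, QW, RS, RT, RU, RV, RW, ST, SU, SV, SW, TU, TW, UV, UW, VW
  2-simplices (16): PST, PSV, PTW, PVW, QRT, QRW, QSV, QSW, QTU, QUV, RST, RSU, RUV, RVW, SUW, TUW

Hence C_0 ≅ Z^8, C_1 ≅ Z^24, C_2 ≅ Z^16.

∂_1: C_1 → C_0 is given by ∂[p,q] = [q] − [p].
This gives a 8×24 integer matrix of rank 7; reducing to Smith normal form yields diagonal entries (1,1,1,1,1,1,1).

Boundary ∂_2: C_2 → C_1 sends each 2-simplex [p,q,r] to [q,r] − [p,r] + [p,q]. For instance
  ∂QUV = UV − QV + QU,
  ∂TUW = UW − TW + TU.
As a 24×16 matrix over Z this has rank 15, with invariant factors (1,1,1,1,1,1,1,1,1,1,1,1,1,1,1).

From H_k ≅ ker(∂_k) / im(∂_{k+1}) we obtain:

  H_2: rank ker ∂_2 − rank ∂_3 = (16 − 15) − 0 = 1, and there is no ∂_3, so H_2 ≅ Z.

(K is a triangulation of the torus T^2.)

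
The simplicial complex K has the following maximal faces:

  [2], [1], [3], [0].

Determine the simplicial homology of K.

K has 4 vertices.
rank ∂_0 = 0, rank ∂_1 = 0 ⇒ b_0 = 4 − 0 − 0 = 4. So H_0 ≅ Z^4.

H_0 = Z^4.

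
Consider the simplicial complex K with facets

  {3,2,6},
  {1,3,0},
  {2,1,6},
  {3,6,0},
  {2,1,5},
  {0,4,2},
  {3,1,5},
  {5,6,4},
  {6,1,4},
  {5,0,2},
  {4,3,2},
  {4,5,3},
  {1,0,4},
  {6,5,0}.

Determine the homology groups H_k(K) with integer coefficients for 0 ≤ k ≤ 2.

K has 7 vertices, 21 edges, 14 triangles.
rank ∂_0 = 0, rank ∂_1 = 6 ⇒ b_0 = 7 − 0 − 6 = 1; all invariant factors of ∂_1 are 1 so no torsion. So H_0 ≅ Z.
rank ∂_1 = 6, rank ∂_2 = 13 ⇒ b_1 = 21 − 6 − 13 = 2; all invariant factors of ∂_2 are 1 so no torsion. So H_1 ≅ Z^2.
rank ∂_2 = 13, rank ∂_3 = 0 ⇒ b_2 = 14 − 13 − 0 = 1. So H_2 ≅ Z.

H_0 = Z,  H_1 = Z^2,  H_2 = Z.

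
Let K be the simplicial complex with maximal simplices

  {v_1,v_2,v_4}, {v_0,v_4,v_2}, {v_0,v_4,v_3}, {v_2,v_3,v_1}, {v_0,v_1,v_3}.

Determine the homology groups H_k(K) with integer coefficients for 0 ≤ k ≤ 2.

H_0 = Z,  H_1 = Z,  H_2 = 0.

Order the vertices as v_0 < v_1 < v_2 < v_3 < v_4. Listing each simplex with vertices in this order, K has dimension 2 with simplices:

  0-simplices (5): [v_0], [v_1], [v_2], [v_3], [v_4]
  1-simplices (10): [v_0,v_1], [v_0,v_2], [v_0,v_3], [v_0,v_4], [v_1,v_2], [v_1,v_3], [v_1,v_4], [v_2,v_3], [v_2,v_4], [v_3,v_4]
  2-simplices (5): [v_0,v_1,v_3], [v_0,v_2,v_4], [v_0,v_3,v_4], [v_1,v_2,v_3], [v_1,v_2,v_4]

so the chain groups are C_0 ≅ Z^5, C_1 ≅ Z^10, C_2 ≅ Z^5.

∂_1: C_1 → C_0 sends each edge [p,q] (with p < q) to q − p.
As a 5×10 matrix over Z this has rank 4, with invariant factors (1,1,1,1).

Boundary ∂_2: C_2 → C_1 acts by ∂[p,q,r] = [q,r] − [p,r] + [p,q]. For instance
  ∂[v_0,v_1,v_3] = [v_1,v_3] − [v_0,v_3] + [v_0,v_1],
  ∂[v_1,v_2,v_3] = [v_2,v_3] − [v_1,v_3] + [v_1,v_2].
This gives a 10×5 integer matrix of rank 5; reducing to Smith normal form yields diagonal entries (1,1,1,1,1).

Now H_k = ker ∂_k / im ∂_{k+1}, so:

  H_0: rank C_0 − rank ∂_1 = 5 − 4 = 1, and the invariant factors of ∂_1 are all 1, so H_0 ≅ Z.
  H_1: rank ker ∂_1 − rank ∂_2 = (10 − 4) − 5 = 1, and the invariant factors of ∂_2 are all 1, so H_1 ≅ Z.
  H_2: rank ker ∂_2 − rank ∂_3 = (5 − 5) − 0 = 0, and there is no ∂_3, so H_2 ≅ 0.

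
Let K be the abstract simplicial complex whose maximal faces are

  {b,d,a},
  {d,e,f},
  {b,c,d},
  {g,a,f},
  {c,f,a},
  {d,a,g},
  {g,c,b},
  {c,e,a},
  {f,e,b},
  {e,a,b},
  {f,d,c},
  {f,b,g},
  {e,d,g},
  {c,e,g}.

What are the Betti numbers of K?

Fix the vertex order a < b < c < d < e < f < g and write every simplex with vertices in increasing order. Then dim K = 2 and the simplices of K are:

  0-simplices (7): a, b, c, d, e, f, g
  1-simplices (21): ab, ac, ad, ae, af, ag, bc, bd, be, bf, bg, cd, ce, cf, cg, de, df, dg, ef, eg, fg
  2-simplices (14): abd, abe, ace, acf, adg, afg, bcd, bcg, bef, bfg, cdf, ceg, def, deg

giving chain groups C_0 ≅ Z^7, C_1 ≅ Z^21, C_2 ≅ Z^14.

Boundary ∂_1: C_1 → C_0 is given by ∂[p,q] = [q] − [p].
As a 7×21 matrix over Z this has rank 6, with invariant factors (1,1,1,1,1,1).

Boundary ∂_2: C_2 → C_1 maps a triangle to the signed sum of its edges. For instance
  ∂ceg = eg − cg + ce,
  ∂abd = bd − ad + ab.
The resulting 21×14 matrix has rank 13, and its Smith normal form has invariant factors (1,1,1,1,1,1,1,1,1,1,1,1,1).

From H_k ≅ ker(∂_k) / im(∂_{k+1}) we obtain:

  H_0: rank C_0 − rank ∂_1 = 7 − 6 = 1, and the invariant factors of ∂_1 are all 1, so H_0 ≅ Z.
  H_1: rank ker ∂_1 − rank ∂_2 = (21 − 6) − 13 = 2, and the invariant factors of ∂_2 are all 1, so H_1 ≅ Z^2.
  H_2: rank ker ∂_2 − rank ∂_3 = (14 − 13) − 0 = 1, and there is no ∂_3, so H_2 ≅ Z.

As a check, the Euler characteristic is 7 − 21 + 14 = 0, which agrees with 1 − 2 + 1 = 0.
(K is a triangulation of the torus T^2.)

Hence the Betti numbers are b_0 = 1, b_1 = 2, b_2 = 1.

b_0 = 1, b_1 = 2, b_2 = 1.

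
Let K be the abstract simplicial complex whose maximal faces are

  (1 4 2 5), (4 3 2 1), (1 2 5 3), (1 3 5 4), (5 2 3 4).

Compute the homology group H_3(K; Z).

Order the vertices as 1 < 2 < 3 < 4 < 5. Listing each simplex with vertices in this order, K has dimension 3 with simplices:

  0-simplices (5): [1], [2], [3], [4], [5]
  1-simplices (10): [1,2], [1,3], [1,4], [1,5], [2,3], [2,4], [2,5], [3,4], [3,5], [4,5]
  2-simplices (10): [1,2,3], [1,2,4], [1,2,5], [1,3,4], [1,3,5], [1,4,5], [2,3,4], [2,3,5], [2,4,5], [3,4,5]
  3-simplices (5): [1,2,3,4], [1,2,3,5], [1,2,4,5], [1,3,4,5], [2,3,4,5]

so the chain groups are C_0 ≅ Z^5, C_1 ≅ Z^10, C_2 ≅ Z^10, C_3 ≅ Z^5.

The boundary map ∂_1: C_1 → C_0 maps an edge to its endpoints' difference, ∂[p,q] = q − p.
As a 5×10 matrix over Z this has rank 4, with invariant factors (1,1,1,1).

Boundary ∂_2: C_2 → C_1 sends each 2-simplex [p,q,r] to [q,r] − [p,r] + [p,q]. For instance
  ∂[1,2,3] = [2,3] − [1,3] + [1,2],
  ∂[2,4,5] = [4,5] − [2,5] + [2,4].
As a 10×10 matrix over Z this has rank 6, with invariant factors (1,1,1,1,1,1).

The boundary map ∂_3: C_3 → C_2 sends each 3-simplex σ to the alternating sum Σ_i (−1)^i (σ with its i-th vertex removed). For instance
  ∂[1,2,3,5] = [2,3,5] − [1,3,5] + [1,2,5] − [1,2,3],
  ∂[2,3,4,5] = [3,4,5] − [2,4,5] + [2,3,5] − [2,3,4].
The resulting 10×5 matrix has rank 4, and its Smith normal form has invariant factors (1,1,1,1).

Reading off H_k = ker ∂_k / im ∂_{k+1}:

  H_3: rank ker ∂_3 − rank ∂_4 = (5 − 4) − 0 = 1, and there is no ∂_4, so H_3 ≅ Z.

H_3 ≅ Z.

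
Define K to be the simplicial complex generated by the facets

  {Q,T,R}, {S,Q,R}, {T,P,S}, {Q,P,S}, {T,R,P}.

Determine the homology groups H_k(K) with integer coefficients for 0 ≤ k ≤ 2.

H_0 = Z,  H_1 = Z,  H_2 = 0.

Take the total order P < Q < R < S < T on the vertex set. Then K (dimension 2) consists of the simplices:

  0-simplices (5): P, Q, R, S, T
  1-simplices (10): PQ, PR, PS, PT, QR, QS, QT, RS, RT, ST
  2-simplices (5): PQS, PRT, PST, QRS, QRT

Hence C_0 ≅ Z^5, C_1 ≅ Z^10, C_2 ≅ Z^5.

Boundary ∂_1: C_1 → C_0 maps an edge to its endpoints' difference, ∂[p,q] = q − p.
The resulting 5×10 matrix has rank 4, and its Smith normal form has invariant factors (1,1,1,1).

The boundary map ∂_2: C_2 → C_1 maps a triangle to the signed sum of its edges. For instance
  ∂QRS = RS − QS + QR,
  ∂PRT = RT − PT + PR.
The resulting 10×5 matrix has rank 5, and its Smith normal form has invariant factors (1,1,1,1,1).

Now H_k = ker ∂_k / im ∂_{k+1}, so:

  H_0: rank C_0 − rank ∂_1 = 5 − 4 = 1, and the invariant factors of ∂_1 are all 1, so H_0 = Z.
  H_1: rank ker ∂_1 − rank ∂_2 = (10 − 4) − 5 = 1, and the invariant factors of ∂_2 are all 1, so H_1 = Z.
  H_2: rank ker ∂_2 − rank ∂_3 = (5 − 5) − 0 = 0, and there is no ∂_3, so H_2 = 0.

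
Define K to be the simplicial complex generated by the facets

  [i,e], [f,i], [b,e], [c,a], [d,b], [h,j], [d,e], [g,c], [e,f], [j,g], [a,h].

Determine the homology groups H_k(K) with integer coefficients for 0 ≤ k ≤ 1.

H_0 = Z^2,  H_1 = Z^3.

Take the total order a < b < c < d < e < f < g < h < i < j on the vertex set. Then K (dimension 1) consists of the simplices:

  0-simplices (10): a, b, c, d, e, f, g, h, i, j
  1-simplices (11): ac, ah, bd, be, cg, de, ef, ei, fi, gj, hj

Hence C_0 ≅ Z^10, C_1 ≅ Z^11.

Boundary ∂_1: C_1 → C_0 sends each edge [p,q] (with p < q) to q − p. For instance
  ∂fi = i − f.
The 10×11 boundary matrix has rank 8 and Smith normal form diag(1,1,1,1,1,1,1,1).

Now H_k = ker ∂_k / im ∂_{k+1}, so:

  H_0: rank C_0 − rank ∂_1 = 10 − 8 = 2, and the invariant factors of ∂_1 are all 1, so H_0 ≅ Z^2.
  H_1: rank ker ∂_1 − rank ∂_2 = (11 − 8) − 0 = 3, and there is no ∂_2, so H_1 ≅ Z^3.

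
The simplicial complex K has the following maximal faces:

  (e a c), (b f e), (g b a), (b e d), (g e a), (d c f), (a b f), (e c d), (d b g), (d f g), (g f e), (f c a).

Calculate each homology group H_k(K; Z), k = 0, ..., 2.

K has 7 vertices, 18 edges, 12 triangles.
rank ∂_0 = 0, rank ∂_1 = 6 ⇒ b_0 = 7 − 0 − 6 = 1; all invariant factors of ∂_1 are 1 so no torsion. So H_0 = Z.
rank ∂_1 = 6, rank ∂_2 = 12 ⇒ b_1 = 18 − 6 − 12 = 0; ∂_2 has invariant factor(s) [2] giving torsion. So H_1 = Z/2.
rank ∂_2 = 12, rank ∂_3 = 0 ⇒ b_2 = 12 − 12 − 0 = 0. So H_2 = 0.

H_0 = Z,  H_1 = Z/2,  H_2 = 0.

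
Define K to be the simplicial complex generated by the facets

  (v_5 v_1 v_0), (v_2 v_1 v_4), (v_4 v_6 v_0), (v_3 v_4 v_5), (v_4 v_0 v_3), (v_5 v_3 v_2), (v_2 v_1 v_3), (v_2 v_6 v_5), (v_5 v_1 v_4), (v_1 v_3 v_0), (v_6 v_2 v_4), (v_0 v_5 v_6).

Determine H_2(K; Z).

H_2 = 0.

Take the total order v_0 < v_1 < v_2 < v_3 < v_4 < v_5 < v_6 on the vertex set. Then K (dimension 2) consists of the simplices:

  0-simplices (7): [v_0], [v_1], [v_2], [v_3], [v_4], [v_5], [v_6]
  1-simplices (18): (18 of them)
  2-simplices (12): (12 of them)

giving chain groups C_0 ≅ Z^7, C_1 ≅ Z^18, C_2 ≅ Z^12.

The boundary map ∂_1: C_1 → C_0 maps an edge to its endpoints' difference, ∂[p,q] = q − p. For instance
  ∂[v_2,v_3] = [v_3] − [v_2].
This gives a 7×18 integer matrix of rank 6; reducing to Smith normal form yields diagonal entries (1,1,1,1,1,1).

Boundary ∂_2: C_2 → C_1 acts by ∂[p,q,r] = [q,r] − [p,r] + [p,q]. For instance
  ∂[v_1,v_4,v_5] = [v_4,v_5] − [v_1,v_5] + [v_1,v_4],
  ∂[v_2,v_5,v_6] = [v_5,v_6] − [v_2,v_6] + [v_2,v_5].
The 18×12 boundary matrix has rank 12 and Smith normal form diag(1,1,1,1,1,1,1,1,1,1,1,2).

Reading off H_k = ker ∂_k / im ∂_{k+1}:

  H_2: rank ker ∂_2 − rank ∂_3 = (12 − 12) − 0 = 0, and there is no ∂_3, so H_2 = 0.

(K is a triangulation of the real projective plane RP^2.)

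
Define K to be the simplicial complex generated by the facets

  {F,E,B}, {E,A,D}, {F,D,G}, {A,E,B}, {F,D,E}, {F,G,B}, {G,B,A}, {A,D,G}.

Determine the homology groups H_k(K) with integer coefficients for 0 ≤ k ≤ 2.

H_0 ≅ Z,  H_1 = 0,  H_2 ≅ Z.

Take the total order A < B < D < E < F < G on the vertex set. Then K (dimension 2) consists of the simplices:

  0-simplices (6): A, B, D, E, F, G
  1-simplices (12): AB, AD, AE, AG, BE, BF, BG, DE, DF, DG, EF, FG
  2-simplices (8): ABE, ABG, ADE, ADG, BEF, BFG, DEF, DFG

Hence C_0 ≅ Z^6, C_1 ≅ Z^12, C_2 ≅ Z^8.

∂_1: C_1 → C_0 is given by ∂[p,q] = [q] − [p]. For instance
  ∂BG = G − B.
This gives a 6×12 integer matrix of rank 5; reducing to Smith normal form yields diagonal entries (1,1,1,1,1).

∂_2: C_2 → C_1 sends each 2-simplex [p,q,r] to [q,r] − [p,r] + [p,q]. For instance
  ∂BFG = FG − BG + BF,
  ∂ABG = BG − AG + AB.
The resulting 12×8 matrix has rank 7, and its Smith normal form has invariant factors (1,1,1,1,1,1,1).

From H_k ≅ ker(∂_k) / im(∂_{k+1}) we obtain:

  H_0: rank C_0 − rank ∂_1 = 6 − 5 = 1, and the invariant factors of ∂_1 are all 1, so H_0 = Z.
  H_1: rank ker ∂_1 − rank ∂_2 = (12 − 5) − 7 = 0, and the invariant factors of ∂_2 are all 1, so H_1 = 0.
  H_2: rank ker ∂_2 − rank ∂_3 = (8 − 7) − 0 = 1, and there is no ∂_3, so H_2 = Z.

As a check, the Euler characteristic is 6 − 12 + 8 = 2, which agrees with 1 − 0 + 1 = 2.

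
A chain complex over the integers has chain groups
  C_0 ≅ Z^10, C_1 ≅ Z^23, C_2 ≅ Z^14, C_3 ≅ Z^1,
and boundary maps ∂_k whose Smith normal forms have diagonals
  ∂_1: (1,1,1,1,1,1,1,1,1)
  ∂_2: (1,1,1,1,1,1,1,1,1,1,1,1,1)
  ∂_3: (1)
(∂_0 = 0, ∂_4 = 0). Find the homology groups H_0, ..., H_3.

H_0 ≅ Z,  H_1 ≅ Z,  H_2 = 0,  H_3 = 0.

H_0: b_0 = 10 − 0 − 9 = 1; torsion from ∂_1 factors > 1: none. So H_0 ≅ Z.
H_1: b_1 = 23 − 9 − 13 = 1; torsion from ∂_2 factors > 1: none. So H_1 ≅ Z.
H_2: b_2 = 14 − 13 − 1 = 0; torsion from ∂_3 factors > 1: none. So H_2 ≅ 0.
H_3: b_3 = 1 − 1 − 0 = 0; torsion from ∂_4 factors > 1: none. So H_3 ≅ 0.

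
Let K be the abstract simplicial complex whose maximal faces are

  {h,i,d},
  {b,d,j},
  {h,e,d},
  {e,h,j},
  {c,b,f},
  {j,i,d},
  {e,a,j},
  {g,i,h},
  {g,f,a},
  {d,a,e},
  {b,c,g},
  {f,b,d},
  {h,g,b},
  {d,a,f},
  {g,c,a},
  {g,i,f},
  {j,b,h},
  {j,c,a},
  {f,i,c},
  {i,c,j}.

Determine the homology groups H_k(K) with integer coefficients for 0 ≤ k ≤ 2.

Order the vertices as a < b < c < d < e < f < g < h < i < j. Listing each simplex with vertices in this order, K has dimension 2 with simplices:

  0-simplices (10): a, b, c, d, e, f, g, h, i, j
  1-simplices (30): ac, ad, ae, af, ag, aj, bc, bd, bf, bg, bh, bj, cf, cg, ci, cj, de, df, dh, di, dj, eh, ej, fg, fi, gh, gi, hi, hj, ij
  2-simplices (20): acg, acj, ade, adf, aej, afg, bcf, bcg, bdf, bdj, bgh, bhj, cfi, cij, deh, dhi, dij, ehj, fgi, ghi

giving chain groups C_0 ≅ Z^10, C_1 ≅ Z^30, C_2 ≅ Z^20.

∂_1: C_1 → C_0 is given by ∂[p,q] = [q] − [p]. For instance
  ∂ci = i − c.
The 10×30 boundary matrix has rank 9 and Smith normal form diag(1,1,1,1,1,1,1,1,1).

Boundary ∂_2: C_2 → C_1 sends each 2-simplex [p,q,r] to [q,r] − [p,r] + [p,q]. For instance
  ∂acj = cj − aj + ac,
  ∂dhi = hi − di + dh.
The resulting 30×20 matrix has rank 20, and its Smith normal form has invariant factors (1,1,1,1,1,1,1,1,1,1,1,1,1,1,1,1,1,1,1,2).

Reading off H_k = ker ∂_k / im ∂_{k+1}:

  H_0: rank C_0 − rank ∂_1 = 10 − 9 = 1, and the invariant factors of ∂_1 are all 1, so H_0 ≅ Z.
  H_1: rank ker ∂_1 − rank ∂_2 = (30 − 9) − 20 = 1, and ∂_2 has invariant factor 2 > 1, so H_1 ≅ Z ⊕ Z/2.
  H_2: rank ker ∂_2 − rank ∂_3 = (20 − 20) − 0 = 0, and there is no ∂_3, so H_2 ≅ 0.

(K is a triangulation of the Klein bottle.)

H_0 ≅ Z,  H_1 ≅ Z ⊕ Z/2,  H_2 = 0.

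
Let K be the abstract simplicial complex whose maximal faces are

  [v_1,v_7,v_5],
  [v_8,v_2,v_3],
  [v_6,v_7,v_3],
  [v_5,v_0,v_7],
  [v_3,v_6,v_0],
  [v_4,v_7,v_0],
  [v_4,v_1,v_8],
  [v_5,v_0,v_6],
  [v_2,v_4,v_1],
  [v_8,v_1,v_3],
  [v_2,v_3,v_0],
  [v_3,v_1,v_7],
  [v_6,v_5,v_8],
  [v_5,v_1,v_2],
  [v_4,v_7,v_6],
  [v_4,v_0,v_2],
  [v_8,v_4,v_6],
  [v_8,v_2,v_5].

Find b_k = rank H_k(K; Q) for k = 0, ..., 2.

b_0 = 1, b_1 = 1, b_2 = 0.

Order the vertices as v_0 < v_1 < v_2 < v_3 < v_4 < v_5 < v_6 < v_7 < v_8. Listing each simplex with vertices in this order, K has dimension 2 with simplices:

  0-simplices (9): [v_0], [v_1], [v_2], [v_3], [v_4], [v_5], [v_6], [v_7], [v_8]
  1-simplices (27): (27 of them)
  2-simplices (18): (18 of them)

giving chain groups C_0 ≅ Z^9, C_1 ≅ Z^27, C_2 ≅ Z^18.

Boundary ∂_1: C_1 → C_0 sends each edge [p,q] (with p < q) to q − p. For instance
  ∂[v_0,v_6] = [v_6] − [v_0].
The resulting 9×27 matrix has rank 8, and its Smith normal form has invariant factors (1,1,1,1,1,1,1,1).

Boundary ∂_2: C_2 → C_1 acts by ∂[p,q,r] = [q,r] − [p,r] + [p,q]. For instance
  ∂[v_1,v_4,v_8] = [v_4,v_8] − [v_1,v_8] + [v_1,v_4],
  ∂[v_4,v_6,v_7] = [v_6,v_7] − [v_4,v_7] + [v_4,v_6].
The resulting 27×18 matrix has rank 18, and its Smith normal form has invariant factors (1,1,1,1,1,1,1,1,1,1,1,1,1,1,1,1,1,2).

Now H_k = ker ∂_k / im ∂_{k+1}, so:

  H_0: rank C_0 − rank ∂_1 = 9 − 8 = 1, and the invariant factors of ∂_1 are all 1, so H_0 = Z.
  H_1: rank ker ∂_1 − rank ∂_2 = (27 − 8) − 18 = 1, and ∂_2 has invariant factor 2 > 1, so H_1 = Z ⊕ Z/2Z.
  H_2: rank ker ∂_2 − rank ∂_3 = (18 − 18) − 0 = 0, and there is no ∂_3, so H_2 = 0.

As a check, the Euler characteristic is 9 − 27 + 18 = 0, which agrees with 1 − 1 + 0 = 0.
(K is a triangulation of the Klein bottle.)

Hence the Betti numbers are b_0 = 1, b_1 = 1, b_2 = 0.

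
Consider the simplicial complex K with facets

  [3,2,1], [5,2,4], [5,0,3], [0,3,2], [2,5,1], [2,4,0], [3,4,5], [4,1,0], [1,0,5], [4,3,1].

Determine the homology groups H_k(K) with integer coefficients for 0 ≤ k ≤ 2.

K has 6 vertices, 15 edges, 10 triangles.
rank ∂_0 = 0, rank ∂_1 = 5 ⇒ b_0 = 6 − 0 − 5 = 1; all invariant factors of ∂_1 are 1 so no torsion. So H_0 = Z.
rank ∂_1 = 5, rank ∂_2 = 10 ⇒ b_1 = 15 − 5 − 10 = 0; ∂_2 has invariant factor(s) [2] giving torsion. So H_1 = Z/2.
rank ∂_2 = 10, rank ∂_3 = 0 ⇒ b_2 = 10 − 10 − 0 = 0. So H_2 = 0.

H_0 = Z,  H_1 = Z/2,  H_2 = 0.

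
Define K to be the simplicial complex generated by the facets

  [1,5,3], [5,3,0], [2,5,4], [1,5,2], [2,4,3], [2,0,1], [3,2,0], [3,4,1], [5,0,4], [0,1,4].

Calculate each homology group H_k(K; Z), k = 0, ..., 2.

We work with the vertex ordering 0 < 1 < 2 < 3 < 4 < 5. The simplices of K, each written with vertices in increasing order, are:

  0-simplices (6): [0], [1], [2], [3], [4], [5]
  1-simplices (15): [0,1], [0,2], [0,3], [0,4], [0,5], [1,2], [1,3], [1,4], [1,5], [2,3], [2,4], [2,5], [3,4], [3,5], [4,5]
  2-simplices (10): [0,1,2], [0,1,4], [0,2,3], [0,3,5], [0,4,5], [1,2,5], [1,3,4], [1,3,5], [2,3,4], [2,4,5]

Hence C_0 ≅ Z^6, C_1 ≅ Z^15, C_2 ≅ Z^10.

∂_1: C_1 → C_0 is given by ∂[p,q] = [q] − [p].
The resulting 6×15 matrix has rank 5, and its Smith normal form has invariant factors (1,1,1,1,1).

Boundary ∂_2: C_2 → C_1 acts by ∂[p,q,r] = [q,r] − [p,r] + [p,q]. For instance
  ∂[0,1,4] = [1,4] − [0,4] + [0,1],
  ∂[0,3,5] = [3,5] − [0,5] + [0,3].
This gives a 15×10 integer matrix of rank 10; reducing to Smith normal form yields diagonal entries (1,1,1,1,1,1,1,1,1,2).

Computing H_k = (kernel of ∂_k) / (image of ∂_{k+1}):

  H_0: rank C_0 − rank ∂_1 = 6 − 5 = 1, and the invariant factors of ∂_1 are all 1, so H_0 ≅ Z.
  H_1: rank ker ∂_1 − rank ∂_2 = (15 − 5) − 10 = 0, and ∂_2 has invariant factor 2 > 1, so H_1 ≅ Z_2.
  H_2: rank ker ∂_2 − rank ∂_3 = (10 − 10) − 0 = 0, and there is no ∂_3, so H_2 ≅ 0.

H_0 ≅ Z,  H_1 ≅ Z_2,  H_2 = 0.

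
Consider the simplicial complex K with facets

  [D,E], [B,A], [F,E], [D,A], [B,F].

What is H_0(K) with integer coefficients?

H_0 = Z.

Fix the vertex order A < B < D < E < F and write every simplex with vertices in increasing order. Then dim K = 1 and the simplices of K are:

  0-simplices (5): A, B, D, E, F
  1-simplices (5): AB, AD, BF, DE, EF

Hence C_0 ≅ Z^5, C_1 ≅ Z^5.

Boundary ∂_1: C_1 → C_0 sends each edge [p,q] (with p < q) to q − p. For instance
  ∂DE = E − D.
This gives a 5×5 integer matrix of rank 4; reducing to Smith normal form yields diagonal entries (1,1,1,1).

Now H_k = ker ∂_k / im ∂_{k+1}, so:

  H_0: rank C_0 − rank ∂_1 = 5 − 4 = 1, and the invariant factors of ∂_1 are all 1, so H_0 ≅ Z.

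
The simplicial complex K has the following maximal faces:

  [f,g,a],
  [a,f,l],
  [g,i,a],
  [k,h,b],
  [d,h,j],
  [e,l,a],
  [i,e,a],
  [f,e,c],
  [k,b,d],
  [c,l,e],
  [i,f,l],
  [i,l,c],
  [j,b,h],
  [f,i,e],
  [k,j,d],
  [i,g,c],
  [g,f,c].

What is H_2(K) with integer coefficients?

Fix the vertex order a < b < c < d < e < f < g < h < i < j < k < l and write every simplex with vertices in increasing order. Then dim K = 2 and the simplices of K are:

  0-simplices (12): a, b, c, d, e, f, g, h, i, j, k, l
  1-simplices (28): ae, af, ag, ai, al, bd, bh, bj, bk, ce, cf, cg, ci, cl, dh, dj, dk, ef, ei, el, fg, fi, fl, gi, hj, hk, il, jk
  2-simplices (17): aei, ael, afg, afl, agi, bdk, bhj, bhk, cef, cel, cfg, cgi, cil, dhj, djk, efi, fil

so the chain groups are C_0 ≅ Z^12, C_1 ≅ Z^28, C_2 ≅ Z^17.

∂_1: C_1 → C_0 maps an edge to its endpoints' difference, ∂[p,q] = q − p. For instance
  ∂ae = e − a.
As a 12×28 matrix over Z this has rank 10, with invariant factors (1,1,1,1,1,1,1,1,1,1).

Boundary ∂_2: C_2 → C_1 maps a triangle to the signed sum of its edges. For instance
  ∂afl = fl − al + af,
  ∂cgi = gi − ci + cg.
As a 28×17 matrix over Z this has rank 17, with invariant factors (1,1,1,1,1,1,1,1,1,1,1,1,1,1,1,1,2).

Reading off H_k = ker ∂_k / im ∂_{k+1}:

  H_2: rank ker ∂_2 − rank ∂_3 = (17 − 17) − 0 = 0, and there is no ∂_3, so H_2 = 0.

(K is a triangulation of the disjoint union of the Möbius band and the real projective plane RP^2.)

H_2 ≅ 0.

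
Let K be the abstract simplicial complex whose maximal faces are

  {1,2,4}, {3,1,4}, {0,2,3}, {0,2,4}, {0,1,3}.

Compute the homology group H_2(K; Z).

Fix the vertex order 0 < 1 < 2 < 3 < 4 and write every simplex with vertices in increasing order. Then dim K = 2 and the simplices of K are:

  0-simplices (5): [0], [1], [2], [3], [4]
  1-simplices (10): [0,1], [0,2], [0,3], [0,4], [1,2], [1,3], [1,4], [2,3], [2,4], [3,4]
  2-simplices (5): [0,1,3], [0,2,3], [0,2,4], [1,2,4], [1,3,4]

giving chain groups C_0 ≅ Z^5, C_1 ≅ Z^10, C_2 ≅ Z^5.

Boundary ∂_1: C_1 → C_0 is given by ∂[p,q] = [q] − [p]. For instance
  ∂[0,4] = [4] − [0].
The resulting 5×10 matrix has rank 4, and its Smith normal form has invariant factors (1,1,1,1).

The boundary map ∂_2: C_2 → C_1 acts by ∂[p,q,r] = [q,r] − [p,r] + [p,q]. For instance
  ∂[0,1,3] = [1,3] − [0,3] + [0,1],
  ∂[1,2,4] = [2,4] − [1,4] + [1,2].
The 10×5 boundary matrix has rank 5 and Smith normal form diag(1,1,1,1,1).

Reading off H_k = ker ∂_k / im ∂_{k+1}:

  H_2: rank ker ∂_2 − rank ∂_3 = (5 − 5) − 0 = 0, and there is no ∂_3, so H_2 ≅ 0.

H_2 ≅ 0.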